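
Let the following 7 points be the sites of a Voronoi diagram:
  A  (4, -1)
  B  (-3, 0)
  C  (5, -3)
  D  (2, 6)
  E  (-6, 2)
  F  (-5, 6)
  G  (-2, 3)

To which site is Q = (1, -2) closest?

Squared Euclidean distances:
|QA|² = (1−4)² + (-2−(-1))² = 9 + 1 = 10
|QB|² = (1−(-3))² + (-2−0)² = 16 + 4 = 20
|QC|² = (1−5)² + (-2−(-3))² = 16 + 1 = 17
|QD|² = (1−2)² + (-2−6)² = 1 + 64 = 65
|QE|² = (1−(-6))² + (-2−2)² = 49 + 16 = 65
|QF|² = (1−(-5))² + (-2−6)² = 36 + 64 = 100
|QG|² = (1−(-2))² + (-2−3)² = 9 + 25 = 34
Minimum is at A.

A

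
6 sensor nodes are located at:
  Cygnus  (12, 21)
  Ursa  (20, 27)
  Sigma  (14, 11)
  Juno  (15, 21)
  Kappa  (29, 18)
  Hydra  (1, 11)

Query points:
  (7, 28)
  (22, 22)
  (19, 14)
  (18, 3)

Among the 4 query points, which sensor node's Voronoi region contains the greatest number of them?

Sigma

(7, 28) — d² to each: Cygnus:74, Ursa:170, Sigma:338, Juno:113, Kappa:584, Hydra:325 → nearest is Cygnus
(22, 22) — d² to each: Cygnus:101, Ursa:29, Sigma:185, Juno:50, Kappa:65, Hydra:562 → nearest is Ursa
(19, 14) — d² to each: Cygnus:98, Ursa:170, Sigma:34, Juno:65, Kappa:116, Hydra:333 → nearest is Sigma
(18, 3) — d² to each: Cygnus:360, Ursa:580, Sigma:80, Juno:333, Kappa:346, Hydra:353 → nearest is Sigma
Tally — Cygnus:1, Ursa:1, Sigma:2. Sigma captures the most (2).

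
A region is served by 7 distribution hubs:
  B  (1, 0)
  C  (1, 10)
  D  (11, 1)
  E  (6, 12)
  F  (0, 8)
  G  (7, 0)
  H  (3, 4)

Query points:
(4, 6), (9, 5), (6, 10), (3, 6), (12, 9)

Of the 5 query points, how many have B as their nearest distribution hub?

(4, 6) — d² to each: B:45, C:25, D:74, E:40, F:20, G:45, H:5 → nearest is H
(9, 5) — d² to each: B:89, C:89, D:20, E:58, F:90, G:29, H:37 → nearest is D
(6, 10) — d² to each: B:125, C:25, D:106, E:4, F:40, G:101, H:45 → nearest is E
(3, 6) — d² to each: B:40, C:20, D:89, E:45, F:13, G:52, H:4 → nearest is H
(12, 9) — d² to each: B:202, C:122, D:65, E:45, F:145, G:106, H:106 → nearest is E
0 of the 5 points have B as nearest.

0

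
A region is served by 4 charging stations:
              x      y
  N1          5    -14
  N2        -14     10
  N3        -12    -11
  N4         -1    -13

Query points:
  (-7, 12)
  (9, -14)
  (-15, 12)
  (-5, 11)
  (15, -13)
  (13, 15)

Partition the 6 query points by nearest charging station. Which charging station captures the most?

N2

(-7, 12) — d² to each: N1:820, N2:53, N3:554, N4:661 → nearest is N2
(9, -14) — d² to each: N1:16, N2:1105, N3:450, N4:101 → nearest is N1
(-15, 12) — d² to each: N1:1076, N2:5, N3:538, N4:821 → nearest is N2
(-5, 11) — d² to each: N1:725, N2:82, N3:533, N4:592 → nearest is N2
(15, -13) — d² to each: N1:101, N2:1370, N3:733, N4:256 → nearest is N1
(13, 15) — d² to each: N1:905, N2:754, N3:1301, N4:980 → nearest is N2
Tally — N1:2, N2:4. N2 captures the most (4).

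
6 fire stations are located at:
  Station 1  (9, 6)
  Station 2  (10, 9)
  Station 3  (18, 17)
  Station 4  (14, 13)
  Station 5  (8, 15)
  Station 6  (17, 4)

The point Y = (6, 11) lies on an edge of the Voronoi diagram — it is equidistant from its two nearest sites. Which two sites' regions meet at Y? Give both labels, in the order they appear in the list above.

Station 2 and Station 5

Squared distances from Y to each site:
d²(Y, Station 1) = 9 + 25 = 34
d²(Y, Station 2) = 16 + 4 = 20
d²(Y, Station 3) = 144 + 36 = 180
d²(Y, Station 4) = 64 + 4 = 68
d²(Y, Station 5) = 4 + 16 = 20
d²(Y, Station 6) = 121 + 49 = 170
Y is equidistant from Station 2 and Station 5 (both at squared distance 20), and every other site is strictly farther — so Y lies on the Station 2–Station 5 Voronoi edge.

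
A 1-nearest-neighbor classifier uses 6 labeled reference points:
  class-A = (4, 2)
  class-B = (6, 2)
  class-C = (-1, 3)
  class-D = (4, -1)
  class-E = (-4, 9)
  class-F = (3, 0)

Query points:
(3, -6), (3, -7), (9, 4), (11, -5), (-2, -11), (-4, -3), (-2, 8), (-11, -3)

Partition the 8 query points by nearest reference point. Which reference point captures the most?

class-D

(3, -6) — d² to each: class-A:65, class-B:73, class-C:97, class-D:26, class-E:274, class-F:36 → nearest is class-D
(3, -7) — d² to each: class-A:82, class-B:90, class-C:116, class-D:37, class-E:305, class-F:49 → nearest is class-D
(9, 4) — d² to each: class-A:29, class-B:13, class-C:101, class-D:50, class-E:194, class-F:52 → nearest is class-B
(11, -5) — d² to each: class-A:98, class-B:74, class-C:208, class-D:65, class-E:421, class-F:89 → nearest is class-D
(-2, -11) — d² to each: class-A:205, class-B:233, class-C:197, class-D:136, class-E:404, class-F:146 → nearest is class-D
(-4, -3) — d² to each: class-A:89, class-B:125, class-C:45, class-D:68, class-E:144, class-F:58 → nearest is class-C
(-2, 8) — d² to each: class-A:72, class-B:100, class-C:26, class-D:117, class-E:5, class-F:89 → nearest is class-E
(-11, -3) — d² to each: class-A:250, class-B:314, class-C:136, class-D:229, class-E:193, class-F:205 → nearest is class-C
Tally — class-B:1, class-C:2, class-D:4, class-E:1. class-D captures the most (4).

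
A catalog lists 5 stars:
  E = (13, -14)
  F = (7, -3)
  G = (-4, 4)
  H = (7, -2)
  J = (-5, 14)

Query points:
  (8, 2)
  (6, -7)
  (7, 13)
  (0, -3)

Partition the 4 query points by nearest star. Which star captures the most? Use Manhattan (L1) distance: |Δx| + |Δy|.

(8, 2) — d to each: E:21, F:6, G:14, H:5, J:25 → nearest is H
(6, -7) — d to each: E:14, F:5, G:21, H:6, J:32 → nearest is F
(7, 13) — d to each: E:33, F:16, G:20, H:15, J:13 → nearest is J
(0, -3) — d to each: E:24, F:7, G:11, H:8, J:22 → nearest is F
Tally — F:2, H:1, J:1. F captures the most (2).

F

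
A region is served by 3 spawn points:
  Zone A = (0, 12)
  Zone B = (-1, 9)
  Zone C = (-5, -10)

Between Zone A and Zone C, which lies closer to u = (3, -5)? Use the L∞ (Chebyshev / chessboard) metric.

Zone C

d(u, Zone A) = max(3, 17) = 17
d(u, Zone C) = max(8, 5) = 8
17 > 8, so Zone C is closer.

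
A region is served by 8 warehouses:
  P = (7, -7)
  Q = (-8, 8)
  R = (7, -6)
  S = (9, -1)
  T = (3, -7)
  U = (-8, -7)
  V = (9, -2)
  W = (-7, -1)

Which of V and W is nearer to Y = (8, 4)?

V

Compare squared distances:
|YV|² = (8−9)² + (4−(-2))² = 1 + 36 = 37
|YW|² = (8−(-7))² + (4−(-1))² = 225 + 25 = 250
37 < 250, so V is closer.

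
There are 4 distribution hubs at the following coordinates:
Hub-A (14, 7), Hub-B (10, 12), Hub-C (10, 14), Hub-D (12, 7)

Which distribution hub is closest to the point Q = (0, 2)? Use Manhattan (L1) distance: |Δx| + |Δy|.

d(Q, Hub-A) = 14 + 5 = 19
d(Q, Hub-B) = 10 + 10 = 20
d(Q, Hub-C) = 10 + 12 = 22
d(Q, Hub-D) = 12 + 5 = 17
Hub-D is nearest.

Hub-D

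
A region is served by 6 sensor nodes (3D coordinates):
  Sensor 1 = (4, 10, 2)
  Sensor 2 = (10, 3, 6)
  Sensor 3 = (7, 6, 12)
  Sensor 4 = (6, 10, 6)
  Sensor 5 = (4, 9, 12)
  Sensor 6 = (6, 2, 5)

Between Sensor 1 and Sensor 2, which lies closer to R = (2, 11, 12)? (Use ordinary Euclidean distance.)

Sensor 1

Compare squared distances:
d²(R, Sensor 1) = (2−4)² + (11−10)² + (12−2)² = 4 + 1 + 100 = 105
d²(R, Sensor 2) = (2−10)² + (11−3)² + (12−6)² = 64 + 64 + 36 = 164
105 < 164, so Sensor 1 is closer.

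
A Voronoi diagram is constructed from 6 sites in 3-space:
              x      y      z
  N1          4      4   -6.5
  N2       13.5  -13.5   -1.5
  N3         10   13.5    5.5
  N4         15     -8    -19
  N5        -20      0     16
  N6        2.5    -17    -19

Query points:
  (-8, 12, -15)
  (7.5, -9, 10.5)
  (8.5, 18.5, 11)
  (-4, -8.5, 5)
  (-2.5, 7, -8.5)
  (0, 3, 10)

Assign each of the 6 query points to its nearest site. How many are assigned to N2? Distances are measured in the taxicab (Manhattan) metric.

(-8, 12, -15) — d to each: N1:28.5, N2:60.5, N3:40, N4:47, N5:55, N6:43.5 → nearest is N1
(7.5, -9, 10.5) — d to each: N1:33.5, N2:22.5, N3:30, N4:38, N5:42, N6:42.5 → nearest is N2
(8.5, 18.5, 11) — d to each: N1:36.5, N2:49.5, N3:12, N4:63, N5:52, N6:71.5 → nearest is N3
(-4, -8.5, 5) — d to each: N1:32, N2:29, N3:36.5, N4:43.5, N5:35.5, N6:39 → nearest is N2
(-2.5, 7, -8.5) — d to each: N1:11.5, N2:43.5, N3:33, N4:43, N5:49, N6:39.5 → nearest is N1
(0, 3, 10) — d to each: N1:21.5, N2:41.5, N3:25, N4:55, N5:29, N6:51.5 → nearest is N1
2 of the 6 points have N2 as nearest.

2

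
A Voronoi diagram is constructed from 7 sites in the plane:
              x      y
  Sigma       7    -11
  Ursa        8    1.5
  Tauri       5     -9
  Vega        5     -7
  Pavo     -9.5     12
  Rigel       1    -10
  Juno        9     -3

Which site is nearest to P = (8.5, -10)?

Sigma

Squared Euclidean distances:
d²(P, Sigma) = (8.5−7)² + (-10−(-11))² = 2.25 + 1 = 3.25
d²(P, Ursa) = (8.5−8)² + (-10−1.5)² = 0.25 + 132.25 = 132.5
d²(P, Tauri) = (8.5−5)² + (-10−(-9))² = 12.25 + 1 = 13.25
d²(P, Vega) = (8.5−5)² + (-10−(-7))² = 12.25 + 9 = 21.25
d²(P, Pavo) = (8.5−(-9.5))² + (-10−12)² = 324 + 484 = 808
d²(P, Rigel) = (8.5−1)² + (-10−(-10))² = 56.25 + 0 = 56.25
d²(P, Juno) = (8.5−9)² + (-10−(-3))² = 0.25 + 49 = 49.25
Sigma is nearest.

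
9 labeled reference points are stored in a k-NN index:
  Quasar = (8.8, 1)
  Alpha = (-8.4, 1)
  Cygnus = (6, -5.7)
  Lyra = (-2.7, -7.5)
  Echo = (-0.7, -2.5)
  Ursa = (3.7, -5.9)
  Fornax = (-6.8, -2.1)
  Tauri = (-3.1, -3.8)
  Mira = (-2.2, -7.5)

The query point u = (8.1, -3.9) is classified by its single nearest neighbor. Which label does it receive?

Cygnus

Since √ is increasing, it suffices to compare squared distances:
d²(u, Quasar) = (8.1−8.8)² + (-3.9−1)² = 0.49 + 24.01 = 24.5
d²(u, Alpha) = (8.1−(-8.4))² + (-3.9−1)² = 272.25 + 24.01 = 296.26
d²(u, Cygnus) = (8.1−6)² + (-3.9−(-5.7))² = 4.41 + 3.24 = 7.65
d²(u, Lyra) = (8.1−(-2.7))² + (-3.9−(-7.5))² = 116.64 + 12.96 = 129.6
d²(u, Echo) = (8.1−(-0.7))² + (-3.9−(-2.5))² = 77.44 + 1.96 = 79.4
d²(u, Ursa) = (8.1−3.7)² + (-3.9−(-5.9))² = 19.36 + 4 = 23.36
d²(u, Fornax) = (8.1−(-6.8))² + (-3.9−(-2.1))² = 222.01 + 3.24 = 225.25
d²(u, Tauri) = (8.1−(-3.1))² + (-3.9−(-3.8))² = 125.44 + 0.01 = 125.45
d²(u, Mira) = (8.1−(-2.2))² + (-3.9−(-7.5))² = 106.09 + 12.96 = 119.05
Minimum is at Cygnus.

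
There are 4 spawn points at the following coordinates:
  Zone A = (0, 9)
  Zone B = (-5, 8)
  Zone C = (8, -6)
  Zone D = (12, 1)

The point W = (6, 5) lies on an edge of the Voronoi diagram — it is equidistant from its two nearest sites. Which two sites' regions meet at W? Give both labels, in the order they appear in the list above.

Squared distances from W to each site:
d²(W, Zone A) = 36 + 16 = 52
d²(W, Zone B) = 121 + 9 = 130
d²(W, Zone C) = 4 + 121 = 125
d²(W, Zone D) = 36 + 16 = 52
W is equidistant from Zone A and Zone D (both at squared distance 52), and every other site is strictly farther — so W lies on the Zone A–Zone D Voronoi edge.

Zone A and Zone D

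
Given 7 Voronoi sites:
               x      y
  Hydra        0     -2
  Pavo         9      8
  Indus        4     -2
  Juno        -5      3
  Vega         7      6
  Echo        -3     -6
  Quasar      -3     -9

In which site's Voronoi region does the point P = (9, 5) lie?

Vega

Compare squared distances (the ordering matches that of the actual distances):
d²(P, Hydra) = (9−0)² + (5−(-2))² = 81 + 49 = 130
d²(P, Pavo) = (9−9)² + (5−8)² = 0 + 9 = 9
d²(P, Indus) = (9−4)² + (5−(-2))² = 25 + 49 = 74
d²(P, Juno) = (9−(-5))² + (5−3)² = 196 + 4 = 200
d²(P, Vega) = (9−7)² + (5−6)² = 4 + 1 = 5
d²(P, Echo) = (9−(-3))² + (5−(-6))² = 144 + 121 = 265
d²(P, Quasar) = (9−(-3))² + (5−(-9))² = 144 + 196 = 340
Vega is nearest.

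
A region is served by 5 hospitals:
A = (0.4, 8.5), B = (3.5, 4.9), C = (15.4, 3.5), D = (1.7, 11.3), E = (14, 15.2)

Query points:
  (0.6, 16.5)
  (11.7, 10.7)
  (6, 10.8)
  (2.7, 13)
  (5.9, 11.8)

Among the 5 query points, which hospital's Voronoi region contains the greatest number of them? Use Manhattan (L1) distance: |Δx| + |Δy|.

(0.6, 16.5) — d to each: A:8.2, B:14.5, C:27.8, D:6.3, E:14.7 → nearest is D
(11.7, 10.7) — d to each: A:13.5, B:14, C:10.9, D:10.6, E:6.8 → nearest is E
(6, 10.8) — d to each: A:7.9, B:8.4, C:16.7, D:4.8, E:12.4 → nearest is D
(2.7, 13) — d to each: A:6.8, B:8.9, C:22.2, D:2.7, E:13.5 → nearest is D
(5.9, 11.8) — d to each: A:8.8, B:9.3, C:17.8, D:4.7, E:11.5 → nearest is D
Tally — D:4, E:1. D captures the most (4).

D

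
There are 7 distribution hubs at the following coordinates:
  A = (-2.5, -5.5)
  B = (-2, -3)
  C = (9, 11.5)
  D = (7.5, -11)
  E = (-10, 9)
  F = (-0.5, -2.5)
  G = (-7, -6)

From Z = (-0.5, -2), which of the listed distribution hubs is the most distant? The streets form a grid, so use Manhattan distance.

C

d(Z,A) = |-0.5−(-2.5)| + |-2−(-5.5)| = 2 + 3.5 = 5.5
d(Z,B) = |-0.5−(-2)| + |-2−(-3)| = 1.5 + 1 = 2.5
d(Z,C) = |-0.5−9| + |-2−11.5| = 9.5 + 13.5 = 23
d(Z,D) = |-0.5−7.5| + |-2−(-11)| = 8 + 9 = 17
d(Z,E) = |-0.5−(-10)| + |-2−9| = 9.5 + 11 = 20.5
d(Z,F) = |-0.5−(-0.5)| + |-2−(-2.5)| = 0 + 0.5 = 0.5
d(Z,G) = |-0.5−(-7)| + |-2−(-6)| = 6.5 + 4 = 10.5
The largest is to C.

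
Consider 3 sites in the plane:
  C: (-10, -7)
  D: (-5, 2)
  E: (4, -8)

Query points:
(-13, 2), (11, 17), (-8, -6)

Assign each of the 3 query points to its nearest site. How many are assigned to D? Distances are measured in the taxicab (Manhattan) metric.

(-13, 2) — d to each: C:12, D:8, E:27 → nearest is D
(11, 17) — d to each: C:45, D:31, E:32 → nearest is D
(-8, -6) — d to each: C:3, D:11, E:14 → nearest is C
2 of the 3 points have D as nearest.

2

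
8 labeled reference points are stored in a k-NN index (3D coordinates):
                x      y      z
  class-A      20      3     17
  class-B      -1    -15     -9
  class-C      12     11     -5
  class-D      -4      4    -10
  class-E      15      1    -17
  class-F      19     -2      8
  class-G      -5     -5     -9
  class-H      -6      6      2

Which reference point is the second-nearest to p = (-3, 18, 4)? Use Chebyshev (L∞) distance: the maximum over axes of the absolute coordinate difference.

d(p, class-A) = max(23, 15, 13) = 23
d(p, class-B) = max(2, 33, 13) = 33
d(p, class-C) = max(15, 7, 9) = 15
d(p, class-D) = max(1, 14, 14) = 14
d(p, class-E) = max(18, 17, 21) = 21
d(p, class-F) = max(22, 20, 4) = 22
d(p, class-G) = max(2, 23, 13) = 23
d(p, class-H) = max(3, 12, 2) = 12
Sorted ascending: class-H, class-D, class-C, … — the second-nearest is class-D.

class-D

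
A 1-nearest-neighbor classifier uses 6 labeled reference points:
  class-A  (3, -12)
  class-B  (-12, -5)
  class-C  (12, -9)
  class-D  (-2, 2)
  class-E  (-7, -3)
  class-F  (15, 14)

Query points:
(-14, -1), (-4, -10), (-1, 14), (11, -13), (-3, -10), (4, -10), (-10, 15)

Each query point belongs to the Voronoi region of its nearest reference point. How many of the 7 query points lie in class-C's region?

1

(-14, -1) — d² to each: class-A:410, class-B:20, class-C:740, class-D:153, class-E:53, class-F:1066 → nearest is class-B
(-4, -10) — d² to each: class-A:53, class-B:89, class-C:257, class-D:148, class-E:58, class-F:937 → nearest is class-A
(-1, 14) — d² to each: class-A:692, class-B:482, class-C:698, class-D:145, class-E:325, class-F:256 → nearest is class-D
(11, -13) — d² to each: class-A:65, class-B:593, class-C:17, class-D:394, class-E:424, class-F:745 → nearest is class-C
(-3, -10) — d² to each: class-A:40, class-B:106, class-C:226, class-D:145, class-E:65, class-F:900 → nearest is class-A
(4, -10) — d² to each: class-A:5, class-B:281, class-C:65, class-D:180, class-E:170, class-F:697 → nearest is class-A
(-10, 15) — d² to each: class-A:898, class-B:404, class-C:1060, class-D:233, class-E:333, class-F:626 → nearest is class-D
1 of the 7 points has class-C as nearest.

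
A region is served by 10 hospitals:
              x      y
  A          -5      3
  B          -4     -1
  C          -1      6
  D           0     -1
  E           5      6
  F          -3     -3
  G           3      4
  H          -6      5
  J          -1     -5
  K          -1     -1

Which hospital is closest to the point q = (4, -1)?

Compare squared distances (the ordering matches that of the actual distances):
|qA|² = 81 + 16 = 97
|qB|² = 64 + 0 = 64
|qC|² = 25 + 49 = 74
|qD|² = 16 + 0 = 16
|qE|² = 1 + 49 = 50
|qF|² = 49 + 4 = 53
|qG|² = 1 + 25 = 26
|qH|² = 100 + 36 = 136
|qJ|² = 25 + 16 = 41
|qK|² = 25 + 0 = 25
The smallest is to D, so q lies in the Voronoi region of D.

D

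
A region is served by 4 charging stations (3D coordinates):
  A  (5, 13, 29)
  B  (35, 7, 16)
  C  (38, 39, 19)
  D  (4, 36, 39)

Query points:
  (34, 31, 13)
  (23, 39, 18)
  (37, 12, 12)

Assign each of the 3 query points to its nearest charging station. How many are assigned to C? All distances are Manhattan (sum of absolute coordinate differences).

2

(34, 31, 13) — d to each: A:63, B:28, C:18, D:61 → nearest is C
(23, 39, 18) — d to each: A:55, B:46, C:16, D:43 → nearest is C
(37, 12, 12) — d to each: A:50, B:11, C:35, D:84 → nearest is B
2 of the 3 points have C as nearest.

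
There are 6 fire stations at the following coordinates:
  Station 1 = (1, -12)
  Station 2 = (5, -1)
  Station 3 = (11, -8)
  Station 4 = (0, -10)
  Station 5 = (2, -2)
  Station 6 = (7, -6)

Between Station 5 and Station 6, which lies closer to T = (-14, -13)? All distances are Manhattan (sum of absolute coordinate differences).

Station 5

d(T, Station 5) = |-14−2| + |-13−(-2)| = 16 + 11 = 27
d(T, Station 6) = |-14−7| + |-13−(-6)| = 21 + 7 = 28
27 < 28, so Station 5 is closer.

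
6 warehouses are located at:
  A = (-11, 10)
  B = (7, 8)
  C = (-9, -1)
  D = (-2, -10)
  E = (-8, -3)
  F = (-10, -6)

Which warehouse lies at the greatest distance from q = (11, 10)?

F

Since √ is increasing, it suffices to compare squared distances:
|qA|² = 484 + 0 = 484
|qB|² = 16 + 4 = 20
|qC|² = 400 + 121 = 521
|qD|² = 169 + 400 = 569
|qE|² = 361 + 169 = 530
|qF|² = 441 + 256 = 697
The largest is to F.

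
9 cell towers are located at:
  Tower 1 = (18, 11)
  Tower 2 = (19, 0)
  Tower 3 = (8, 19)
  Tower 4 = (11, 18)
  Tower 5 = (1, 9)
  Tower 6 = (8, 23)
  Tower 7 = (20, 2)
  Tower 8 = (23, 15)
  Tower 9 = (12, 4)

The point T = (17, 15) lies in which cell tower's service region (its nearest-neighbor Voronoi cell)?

Tower 1

Since √ is increasing, it suffices to compare squared distances:
d²(T, Tower 1) = 1 + 16 = 17
d²(T, Tower 2) = 4 + 225 = 229
d²(T, Tower 3) = 81 + 16 = 97
d²(T, Tower 4) = 36 + 9 = 45
d²(T, Tower 5) = 256 + 36 = 292
d²(T, Tower 6) = 81 + 64 = 145
d²(T, Tower 7) = 9 + 169 = 178
d²(T, Tower 8) = 36 + 0 = 36
d²(T, Tower 9) = 25 + 121 = 146
Tower 1 is nearest.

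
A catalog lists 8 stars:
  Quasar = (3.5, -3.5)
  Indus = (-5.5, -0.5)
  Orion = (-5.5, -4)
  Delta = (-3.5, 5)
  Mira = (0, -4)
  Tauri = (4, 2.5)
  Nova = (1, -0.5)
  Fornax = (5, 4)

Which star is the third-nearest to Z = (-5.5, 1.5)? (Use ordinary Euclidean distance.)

Since √ is increasing, it suffices to compare squared distances:
d²(Z, Quasar) = (-5.5−3.5)² + (1.5−(-3.5))² = 81 + 25 = 106
d²(Z, Indus) = (-5.5−(-5.5))² + (1.5−(-0.5))² = 0 + 4 = 4
d²(Z, Orion) = (-5.5−(-5.5))² + (1.5−(-4))² = 0 + 30.25 = 30.25
d²(Z, Delta) = (-5.5−(-3.5))² + (1.5−5)² = 4 + 12.25 = 16.25
d²(Z, Mira) = (-5.5−0)² + (1.5−(-4))² = 30.25 + 30.25 = 60.5
d²(Z, Tauri) = (-5.5−4)² + (1.5−2.5)² = 90.25 + 1 = 91.25
d²(Z, Nova) = (-5.5−1)² + (1.5−(-0.5))² = 42.25 + 4 = 46.25
d²(Z, Fornax) = (-5.5−5)² + (1.5−4)² = 110.25 + 6.25 = 116.5
Sorted ascending: Indus, Delta, Orion, Nova, … — the third-nearest is Orion.

Orion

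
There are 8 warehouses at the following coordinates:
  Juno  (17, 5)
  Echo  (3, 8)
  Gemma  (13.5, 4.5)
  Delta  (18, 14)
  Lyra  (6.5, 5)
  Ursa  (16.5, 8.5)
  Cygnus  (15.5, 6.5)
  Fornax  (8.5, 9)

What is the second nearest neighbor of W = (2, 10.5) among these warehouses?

Fornax

Squared Euclidean distances:
d²(W, Juno) = 225 + 30.25 = 255.25
d²(W, Echo) = 1 + 6.25 = 7.25
d²(W, Gemma) = 132.25 + 36 = 168.25
d²(W, Delta) = 256 + 12.25 = 268.25
d²(W, Lyra) = 20.25 + 30.25 = 50.5
d²(W, Ursa) = 210.25 + 4 = 214.25
d²(W, Cygnus) = 182.25 + 16 = 198.25
d²(W, Fornax) = 42.25 + 2.25 = 44.5
Sorted ascending: Echo, Fornax, Lyra, … — the second-nearest is Fornax.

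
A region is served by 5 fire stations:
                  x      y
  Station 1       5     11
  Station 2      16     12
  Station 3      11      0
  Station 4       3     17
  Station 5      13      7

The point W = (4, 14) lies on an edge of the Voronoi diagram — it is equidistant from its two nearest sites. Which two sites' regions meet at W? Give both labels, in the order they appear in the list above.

Station 1 and Station 4

Squared distances from W to each site:
d²(W, Station 1) = 1 + 9 = 10
d²(W, Station 2) = 144 + 4 = 148
d²(W, Station 3) = 49 + 196 = 245
d²(W, Station 4) = 1 + 9 = 10
d²(W, Station 5) = 81 + 49 = 130
W is equidistant from Station 1 and Station 4 (both at squared distance 10), and every other site is strictly farther — so W lies on the Station 1–Station 4 Voronoi edge.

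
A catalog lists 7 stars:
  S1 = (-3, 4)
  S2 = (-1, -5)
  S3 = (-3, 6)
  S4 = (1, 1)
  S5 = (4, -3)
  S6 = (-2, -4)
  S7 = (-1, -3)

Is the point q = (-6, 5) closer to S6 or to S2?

Compare squared distances:
|qS6|² = (-6−(-2))² + (5−(-4))² = 16 + 81 = 97
|qS2|² = (-6−(-1))² + (5−(-5))² = 25 + 100 = 125
97 < 125, so S6 is closer.

S6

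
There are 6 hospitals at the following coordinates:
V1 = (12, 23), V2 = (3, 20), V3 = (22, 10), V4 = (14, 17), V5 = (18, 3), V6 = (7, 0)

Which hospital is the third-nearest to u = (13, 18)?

Compare squared distances (the ordering matches that of the actual distances):
|uV1|² = (13−12)² + (18−23)² = 1 + 25 = 26
|uV2|² = (13−3)² + (18−20)² = 100 + 4 = 104
|uV3|² = (13−22)² + (18−10)² = 81 + 64 = 145
|uV4|² = (13−14)² + (18−17)² = 1 + 1 = 2
|uV5|² = (13−18)² + (18−3)² = 25 + 225 = 250
|uV6|² = (13−7)² + (18−0)² = 36 + 324 = 360
Sorted ascending: V4, V1, V2, V3, … — the third-nearest is V2.

V2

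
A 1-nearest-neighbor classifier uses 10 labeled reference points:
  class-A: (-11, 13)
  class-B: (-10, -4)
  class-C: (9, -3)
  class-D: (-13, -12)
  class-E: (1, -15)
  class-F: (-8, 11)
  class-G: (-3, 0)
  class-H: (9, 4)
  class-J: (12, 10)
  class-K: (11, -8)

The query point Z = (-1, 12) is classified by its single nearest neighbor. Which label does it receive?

Squared Euclidean distances:
d²(Z, class-A) = (-1−(-11))² + (12−13)² = 100 + 1 = 101
d²(Z, class-B) = (-1−(-10))² + (12−(-4))² = 81 + 256 = 337
d²(Z, class-C) = (-1−9)² + (12−(-3))² = 100 + 225 = 325
d²(Z, class-D) = (-1−(-13))² + (12−(-12))² = 144 + 576 = 720
d²(Z, class-E) = (-1−1)² + (12−(-15))² = 4 + 729 = 733
d²(Z, class-F) = (-1−(-8))² + (12−11)² = 49 + 1 = 50
d²(Z, class-G) = (-1−(-3))² + (12−0)² = 4 + 144 = 148
d²(Z, class-H) = (-1−9)² + (12−4)² = 100 + 64 = 164
d²(Z, class-J) = (-1−12)² + (12−10)² = 169 + 4 = 173
d²(Z, class-K) = (-1−11)² + (12−(-8))² = 144 + 400 = 544
The smallest is to class-F, so Z lies in the Voronoi region of class-F.

class-F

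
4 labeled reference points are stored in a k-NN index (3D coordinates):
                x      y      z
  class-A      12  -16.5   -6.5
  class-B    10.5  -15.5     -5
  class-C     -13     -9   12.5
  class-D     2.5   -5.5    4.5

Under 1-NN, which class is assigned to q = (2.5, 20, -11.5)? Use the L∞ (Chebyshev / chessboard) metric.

class-D

d(q, class-A) = max(9.5, 36.5, 5) = 36.5
d(q, class-B) = max(8, 35.5, 6.5) = 35.5
d(q, class-C) = max(15.5, 29, 24) = 29
d(q, class-D) = max(0, 25.5, 16) = 25.5
Minimum is at class-D.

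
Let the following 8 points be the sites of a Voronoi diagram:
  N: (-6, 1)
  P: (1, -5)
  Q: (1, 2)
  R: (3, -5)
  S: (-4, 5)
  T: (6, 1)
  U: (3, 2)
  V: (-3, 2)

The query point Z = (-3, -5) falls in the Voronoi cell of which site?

P

Since √ is increasing, it suffices to compare squared distances:
|ZN|² = 9 + 36 = 45
|ZP|² = 16 + 0 = 16
|ZQ|² = 16 + 49 = 65
|ZR|² = 36 + 0 = 36
|ZS|² = 1 + 100 = 101
|ZT|² = 81 + 36 = 117
|ZU|² = 36 + 49 = 85
|ZV|² = 0 + 49 = 49
Minimum is at P.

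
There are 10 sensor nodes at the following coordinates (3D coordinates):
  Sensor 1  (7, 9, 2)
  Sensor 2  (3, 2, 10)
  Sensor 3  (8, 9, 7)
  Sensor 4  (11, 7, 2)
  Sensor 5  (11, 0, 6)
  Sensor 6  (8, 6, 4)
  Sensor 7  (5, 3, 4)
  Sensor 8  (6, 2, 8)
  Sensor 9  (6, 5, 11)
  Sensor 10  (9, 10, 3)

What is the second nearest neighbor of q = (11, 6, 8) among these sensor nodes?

Squared Euclidean distances:
d²(q, Sensor 1) = (11−7)² + (6−9)² + (8−2)² = 16 + 9 + 36 = 61
d²(q, Sensor 2) = (11−3)² + (6−2)² + (8−10)² = 64 + 16 + 4 = 84
d²(q, Sensor 3) = (11−8)² + (6−9)² + (8−7)² = 9 + 9 + 1 = 19
d²(q, Sensor 4) = (11−11)² + (6−7)² + (8−2)² = 0 + 1 + 36 = 37
d²(q, Sensor 5) = (11−11)² + (6−0)² + (8−6)² = 0 + 36 + 4 = 40
d²(q, Sensor 6) = (11−8)² + (6−6)² + (8−4)² = 9 + 0 + 16 = 25
d²(q, Sensor 7) = (11−5)² + (6−3)² + (8−4)² = 36 + 9 + 16 = 61
d²(q, Sensor 8) = (11−6)² + (6−2)² + (8−8)² = 25 + 16 + 0 = 41
d²(q, Sensor 9) = (11−6)² + (6−5)² + (8−11)² = 25 + 1 + 9 = 35
d²(q, Sensor 10) = (11−9)² + (6−10)² + (8−3)² = 4 + 16 + 25 = 45
Sorted ascending: Sensor 3, Sensor 6, Sensor 9, … — the second-nearest is Sensor 6.

Sensor 6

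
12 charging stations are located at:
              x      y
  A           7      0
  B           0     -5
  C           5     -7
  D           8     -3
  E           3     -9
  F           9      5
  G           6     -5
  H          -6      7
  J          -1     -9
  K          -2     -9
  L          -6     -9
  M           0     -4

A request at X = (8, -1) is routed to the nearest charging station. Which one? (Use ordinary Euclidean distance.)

A

Since √ is increasing, it suffices to compare squared distances:
|XA|² = 1 + 1 = 2
|XB|² = 64 + 16 = 80
|XC|² = 9 + 36 = 45
|XD|² = 0 + 4 = 4
|XE|² = 25 + 64 = 89
|XF|² = 1 + 36 = 37
|XG|² = 4 + 16 = 20
|XH|² = 196 + 64 = 260
|XJ|² = 81 + 64 = 145
|XK|² = 100 + 64 = 164
|XL|² = 196 + 64 = 260
|XM|² = 64 + 9 = 73
A is nearest.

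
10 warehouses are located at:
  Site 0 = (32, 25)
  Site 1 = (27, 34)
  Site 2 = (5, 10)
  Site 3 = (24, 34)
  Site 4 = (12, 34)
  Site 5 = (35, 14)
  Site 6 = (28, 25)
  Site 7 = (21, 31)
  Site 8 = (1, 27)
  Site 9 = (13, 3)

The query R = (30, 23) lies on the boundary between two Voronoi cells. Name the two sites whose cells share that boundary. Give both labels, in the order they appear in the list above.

Site 0 and Site 6

Squared distances from R to each site:
d²(R, Site 0) = 4 + 4 = 8
d²(R, Site 1) = 9 + 121 = 130
d²(R, Site 2) = 625 + 169 = 794
d²(R, Site 3) = 36 + 121 = 157
d²(R, Site 4) = 324 + 121 = 445
d²(R, Site 5) = 25 + 81 = 106
d²(R, Site 6) = 4 + 4 = 8
d²(R, Site 7) = 81 + 64 = 145
d²(R, Site 8) = 841 + 16 = 857
d²(R, Site 9) = 289 + 400 = 689
R is equidistant from Site 0 and Site 6 (both at squared distance 8), and every other site is strictly farther — so R lies on the Site 0–Site 6 Voronoi edge.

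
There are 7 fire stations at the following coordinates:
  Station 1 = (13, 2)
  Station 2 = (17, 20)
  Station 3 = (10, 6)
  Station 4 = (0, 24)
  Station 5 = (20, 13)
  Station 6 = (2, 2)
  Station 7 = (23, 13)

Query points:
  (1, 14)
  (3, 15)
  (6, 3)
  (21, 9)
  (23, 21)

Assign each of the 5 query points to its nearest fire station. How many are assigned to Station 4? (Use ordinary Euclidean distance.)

(1, 14) — d² to each: Station 1:288, Station 2:292, Station 3:145, Station 4:101, Station 5:362, Station 6:145, Station 7:485 → nearest is Station 4
(3, 15) — d² to each: Station 1:269, Station 2:221, Station 3:130, Station 4:90, Station 5:293, Station 6:170, Station 7:404 → nearest is Station 4
(6, 3) — d² to each: Station 1:50, Station 2:410, Station 3:25, Station 4:477, Station 5:296, Station 6:17, Station 7:389 → nearest is Station 6
(21, 9) — d² to each: Station 1:113, Station 2:137, Station 3:130, Station 4:666, Station 5:17, Station 6:410, Station 7:20 → nearest is Station 5
(23, 21) — d² to each: Station 1:461, Station 2:37, Station 3:394, Station 4:538, Station 5:73, Station 6:802, Station 7:64 → nearest is Station 2
2 of the 5 points have Station 4 as nearest.

2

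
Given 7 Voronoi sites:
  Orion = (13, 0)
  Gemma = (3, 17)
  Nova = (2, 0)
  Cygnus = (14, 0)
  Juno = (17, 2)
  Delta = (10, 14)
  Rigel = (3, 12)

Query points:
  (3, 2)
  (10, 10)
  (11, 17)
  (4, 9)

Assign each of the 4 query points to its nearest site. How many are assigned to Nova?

(3, 2) — d² to each: Orion:104, Gemma:225, Nova:5, Cygnus:125, Juno:196, Delta:193, Rigel:100 → nearest is Nova
(10, 10) — d² to each: Orion:109, Gemma:98, Nova:164, Cygnus:116, Juno:113, Delta:16, Rigel:53 → nearest is Delta
(11, 17) — d² to each: Orion:293, Gemma:64, Nova:370, Cygnus:298, Juno:261, Delta:10, Rigel:89 → nearest is Delta
(4, 9) — d² to each: Orion:162, Gemma:65, Nova:85, Cygnus:181, Juno:218, Delta:61, Rigel:10 → nearest is Rigel
1 of the 4 points has Nova as nearest.

1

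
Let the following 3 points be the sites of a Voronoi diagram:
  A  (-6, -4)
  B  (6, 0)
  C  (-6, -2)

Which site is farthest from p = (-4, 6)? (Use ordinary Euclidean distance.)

Compare squared distances (the ordering matches that of the actual distances):
|pA|² = (-4−(-6))² + (6−(-4))² = 4 + 100 = 104
|pB|² = (-4−6)² + (6−0)² = 100 + 36 = 136
|pC|² = (-4−(-6))² + (6−(-2))² = 4 + 64 = 68
The largest is to B.

B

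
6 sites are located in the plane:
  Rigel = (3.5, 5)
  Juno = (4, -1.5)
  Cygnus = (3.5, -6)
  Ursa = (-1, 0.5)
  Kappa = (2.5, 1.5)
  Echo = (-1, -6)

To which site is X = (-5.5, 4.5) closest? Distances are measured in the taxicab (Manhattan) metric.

d(X, Rigel) = |-5.5−3.5| + |4.5−5| = 9 + 0.5 = 9.5
d(X, Juno) = |-5.5−4| + |4.5−(-1.5)| = 9.5 + 6 = 15.5
d(X, Cygnus) = |-5.5−3.5| + |4.5−(-6)| = 9 + 10.5 = 19.5
d(X, Ursa) = |-5.5−(-1)| + |4.5−0.5| = 4.5 + 4 = 8.5
d(X, Kappa) = |-5.5−2.5| + |4.5−1.5| = 8 + 3 = 11
d(X, Echo) = |-5.5−(-1)| + |4.5−(-6)| = 4.5 + 10.5 = 15
Ursa is nearest.

Ursa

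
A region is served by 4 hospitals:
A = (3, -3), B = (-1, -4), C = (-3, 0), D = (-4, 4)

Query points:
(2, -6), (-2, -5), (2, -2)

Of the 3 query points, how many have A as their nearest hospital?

(2, -6) — d² to each: A:10, B:13, C:61, D:136 → nearest is A
(-2, -5) — d² to each: A:29, B:2, C:26, D:85 → nearest is B
(2, -2) — d² to each: A:2, B:13, C:29, D:72 → nearest is A
2 of the 3 points have A as nearest.

2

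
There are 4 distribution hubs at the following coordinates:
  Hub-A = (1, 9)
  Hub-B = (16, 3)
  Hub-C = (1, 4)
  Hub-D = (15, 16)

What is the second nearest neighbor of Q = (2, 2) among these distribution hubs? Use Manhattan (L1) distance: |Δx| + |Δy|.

d(Q, Hub-A) = 1 + 7 = 8
d(Q, Hub-B) = 14 + 1 = 15
d(Q, Hub-C) = 1 + 2 = 3
d(Q, Hub-D) = 13 + 14 = 27
Sorted ascending: Hub-C, Hub-A, Hub-B, … — the second-nearest is Hub-A.

Hub-A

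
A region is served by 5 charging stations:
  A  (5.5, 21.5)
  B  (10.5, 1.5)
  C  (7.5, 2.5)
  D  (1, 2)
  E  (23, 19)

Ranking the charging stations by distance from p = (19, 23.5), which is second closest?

Since √ is increasing, it suffices to compare squared distances:
|pA|² = 182.25 + 4 = 186.25
|pB|² = 72.25 + 484 = 556.25
|pC|² = 132.25 + 441 = 573.25
|pD|² = 324 + 462.25 = 786.25
|pE|² = 16 + 20.25 = 36.25
Sorted ascending: E, A, B, … — the second-nearest is A.

A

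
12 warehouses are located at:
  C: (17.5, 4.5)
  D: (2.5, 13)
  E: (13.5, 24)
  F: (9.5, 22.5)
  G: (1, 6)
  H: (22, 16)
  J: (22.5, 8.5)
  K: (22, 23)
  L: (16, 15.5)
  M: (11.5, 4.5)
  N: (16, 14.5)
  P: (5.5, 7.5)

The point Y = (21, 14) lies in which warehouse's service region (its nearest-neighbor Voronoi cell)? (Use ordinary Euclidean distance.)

H

Since √ is increasing, it suffices to compare squared distances:
|YC|² = (21−17.5)² + (14−4.5)² = 12.25 + 90.25 = 102.5
|YD|² = (21−2.5)² + (14−13)² = 342.25 + 1 = 343.25
|YE|² = (21−13.5)² + (14−24)² = 56.25 + 100 = 156.25
|YF|² = (21−9.5)² + (14−22.5)² = 132.25 + 72.25 = 204.5
|YG|² = (21−1)² + (14−6)² = 400 + 64 = 464
|YH|² = (21−22)² + (14−16)² = 1 + 4 = 5
|YJ|² = (21−22.5)² + (14−8.5)² = 2.25 + 30.25 = 32.5
|YK|² = (21−22)² + (14−23)² = 1 + 81 = 82
|YL|² = (21−16)² + (14−15.5)² = 25 + 2.25 = 27.25
|YM|² = (21−11.5)² + (14−4.5)² = 90.25 + 90.25 = 180.5
|YN|² = (21−16)² + (14−14.5)² = 25 + 0.25 = 25.25
|YP|² = (21−5.5)² + (14−7.5)² = 240.25 + 42.25 = 282.5
The smallest is to H, so Y lies in the Voronoi region of H.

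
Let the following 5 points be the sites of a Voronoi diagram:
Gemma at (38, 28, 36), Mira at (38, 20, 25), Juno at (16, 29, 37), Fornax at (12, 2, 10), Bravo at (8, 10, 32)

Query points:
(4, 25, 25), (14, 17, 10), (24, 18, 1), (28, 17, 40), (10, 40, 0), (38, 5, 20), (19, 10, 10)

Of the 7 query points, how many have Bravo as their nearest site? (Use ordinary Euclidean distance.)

(4, 25, 25) — d² to each: Gemma:1286, Mira:1181, Juno:304, Fornax:818, Bravo:290 → nearest is Bravo
(14, 17, 10) — d² to each: Gemma:1373, Mira:810, Juno:877, Fornax:229, Bravo:569 → nearest is Fornax
(24, 18, 1) — d² to each: Gemma:1521, Mira:776, Juno:1481, Fornax:481, Bravo:1281 → nearest is Fornax
(28, 17, 40) — d² to each: Gemma:237, Mira:334, Juno:297, Fornax:1381, Bravo:513 → nearest is Gemma
(10, 40, 0) — d² to each: Gemma:2224, Mira:1809, Juno:1526, Fornax:1548, Bravo:1928 → nearest is Juno
(38, 5, 20) — d² to each: Gemma:785, Mira:250, Juno:1349, Fornax:785, Bravo:1069 → nearest is Mira
(19, 10, 10) — d² to each: Gemma:1361, Mira:686, Juno:1099, Fornax:113, Bravo:605 → nearest is Fornax
1 of the 7 points has Bravo as nearest.

1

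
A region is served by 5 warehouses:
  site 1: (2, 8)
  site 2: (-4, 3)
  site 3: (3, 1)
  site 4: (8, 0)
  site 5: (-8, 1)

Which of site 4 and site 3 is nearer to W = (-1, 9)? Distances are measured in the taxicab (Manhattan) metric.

d(W, site 4) = |-1−8| + |9−0| = 9 + 9 = 18
d(W, site 3) = |-1−3| + |9−1| = 4 + 8 = 12
18 > 12, so site 3 is closer.

site 3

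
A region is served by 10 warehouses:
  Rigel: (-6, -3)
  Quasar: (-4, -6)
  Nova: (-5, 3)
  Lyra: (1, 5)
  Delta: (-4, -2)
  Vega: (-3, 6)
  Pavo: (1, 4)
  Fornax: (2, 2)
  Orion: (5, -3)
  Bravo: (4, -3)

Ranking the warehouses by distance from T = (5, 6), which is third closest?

Squared Euclidean distances:
d²(T, Rigel) = 121 + 81 = 202
d²(T, Quasar) = 81 + 144 = 225
d²(T, Nova) = 100 + 9 = 109
d²(T, Lyra) = 16 + 1 = 17
d²(T, Delta) = 81 + 64 = 145
d²(T, Vega) = 64 + 0 = 64
d²(T, Pavo) = 16 + 4 = 20
d²(T, Fornax) = 9 + 16 = 25
d²(T, Orion) = 0 + 81 = 81
d²(T, Bravo) = 1 + 81 = 82
Sorted ascending: Lyra, Pavo, Fornax, Vega, … — the third-nearest is Fornax.

Fornax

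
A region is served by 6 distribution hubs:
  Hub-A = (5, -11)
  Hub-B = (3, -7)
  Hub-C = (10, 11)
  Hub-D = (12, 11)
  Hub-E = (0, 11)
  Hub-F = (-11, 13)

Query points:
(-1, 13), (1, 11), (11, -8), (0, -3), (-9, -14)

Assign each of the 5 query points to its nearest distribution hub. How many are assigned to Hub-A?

(-1, 13) — d² to each: Hub-A:612, Hub-B:416, Hub-C:125, Hub-D:173, Hub-E:5, Hub-F:100 → nearest is Hub-E
(1, 11) — d² to each: Hub-A:500, Hub-B:328, Hub-C:81, Hub-D:121, Hub-E:1, Hub-F:148 → nearest is Hub-E
(11, -8) — d² to each: Hub-A:45, Hub-B:65, Hub-C:362, Hub-D:362, Hub-E:482, Hub-F:925 → nearest is Hub-A
(0, -3) — d² to each: Hub-A:89, Hub-B:25, Hub-C:296, Hub-D:340, Hub-E:196, Hub-F:377 → nearest is Hub-B
(-9, -14) — d² to each: Hub-A:205, Hub-B:193, Hub-C:986, Hub-D:1066, Hub-E:706, Hub-F:733 → nearest is Hub-B
1 of the 5 points has Hub-A as nearest.

1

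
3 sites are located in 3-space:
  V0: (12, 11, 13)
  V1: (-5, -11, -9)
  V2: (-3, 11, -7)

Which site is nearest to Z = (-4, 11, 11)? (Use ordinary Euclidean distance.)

V0

Squared Euclidean distances:
|ZV0|² = (-4−12)² + (11−11)² + (11−13)² = 256 + 0 + 4 = 260
|ZV1|² = (-4−(-5))² + (11−(-11))² + (11−(-9))² = 1 + 484 + 400 = 885
|ZV2|² = (-4−(-3))² + (11−11)² + (11−(-7))² = 1 + 0 + 324 = 325
V0 is nearest.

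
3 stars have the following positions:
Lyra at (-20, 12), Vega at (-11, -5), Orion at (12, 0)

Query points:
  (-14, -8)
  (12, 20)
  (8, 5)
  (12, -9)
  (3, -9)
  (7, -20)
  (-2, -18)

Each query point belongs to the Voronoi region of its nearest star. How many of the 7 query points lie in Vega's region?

(-14, -8) — d² to each: Lyra:436, Vega:18, Orion:740 → nearest is Vega
(12, 20) — d² to each: Lyra:1088, Vega:1154, Orion:400 → nearest is Orion
(8, 5) — d² to each: Lyra:833, Vega:461, Orion:41 → nearest is Orion
(12, -9) — d² to each: Lyra:1465, Vega:545, Orion:81 → nearest is Orion
(3, -9) — d² to each: Lyra:970, Vega:212, Orion:162 → nearest is Orion
(7, -20) — d² to each: Lyra:1753, Vega:549, Orion:425 → nearest is Orion
(-2, -18) — d² to each: Lyra:1224, Vega:250, Orion:520 → nearest is Vega
2 of the 7 points have Vega as nearest.

2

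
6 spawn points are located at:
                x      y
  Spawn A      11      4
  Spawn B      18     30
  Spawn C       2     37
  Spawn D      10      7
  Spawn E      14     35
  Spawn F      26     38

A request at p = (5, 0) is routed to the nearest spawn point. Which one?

Spawn A

Squared Euclidean distances:
d²(p, Spawn A) = (5−11)² + (0−4)² = 36 + 16 = 52
d²(p, Spawn B) = (5−18)² + (0−30)² = 169 + 900 = 1069
d²(p, Spawn C) = (5−2)² + (0−37)² = 9 + 1369 = 1378
d²(p, Spawn D) = (5−10)² + (0−7)² = 25 + 49 = 74
d²(p, Spawn E) = (5−14)² + (0−35)² = 81 + 1225 = 1306
d²(p, Spawn F) = (5−26)² + (0−38)² = 441 + 1444 = 1885
Minimum is at Spawn A.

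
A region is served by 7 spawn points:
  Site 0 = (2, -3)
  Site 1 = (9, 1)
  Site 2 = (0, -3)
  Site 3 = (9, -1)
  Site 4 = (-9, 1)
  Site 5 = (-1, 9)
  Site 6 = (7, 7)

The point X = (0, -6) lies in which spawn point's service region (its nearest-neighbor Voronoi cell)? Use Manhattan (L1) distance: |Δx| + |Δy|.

d(X, Site 0) = 2 + 3 = 5
d(X, Site 1) = 9 + 7 = 16
d(X, Site 2) = 0 + 3 = 3
d(X, Site 3) = 9 + 5 = 14
d(X, Site 4) = 9 + 7 = 16
d(X, Site 5) = 1 + 15 = 16
d(X, Site 6) = 7 + 13 = 20
Minimum is at Site 2.

Site 2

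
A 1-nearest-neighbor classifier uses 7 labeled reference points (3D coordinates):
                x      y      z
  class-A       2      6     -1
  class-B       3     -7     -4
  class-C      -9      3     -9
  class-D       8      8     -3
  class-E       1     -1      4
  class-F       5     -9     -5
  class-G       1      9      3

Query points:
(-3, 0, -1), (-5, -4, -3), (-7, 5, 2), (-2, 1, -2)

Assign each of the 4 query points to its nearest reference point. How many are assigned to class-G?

1

(-3, 0, -1) — d² to each: class-A:61, class-B:94, class-C:109, class-D:189, class-E:42, class-F:161, class-G:113 → nearest is class-E
(-5, -4, -3) — d² to each: class-A:153, class-B:74, class-C:101, class-D:313, class-E:94, class-F:129, class-G:241 → nearest is class-B
(-7, 5, 2) — d² to each: class-A:91, class-B:280, class-C:129, class-D:259, class-E:104, class-F:389, class-G:81 → nearest is class-G
(-2, 1, -2) — d² to each: class-A:42, class-B:93, class-C:102, class-D:150, class-E:49, class-F:158, class-G:98 → nearest is class-A
1 of the 4 points has class-G as nearest.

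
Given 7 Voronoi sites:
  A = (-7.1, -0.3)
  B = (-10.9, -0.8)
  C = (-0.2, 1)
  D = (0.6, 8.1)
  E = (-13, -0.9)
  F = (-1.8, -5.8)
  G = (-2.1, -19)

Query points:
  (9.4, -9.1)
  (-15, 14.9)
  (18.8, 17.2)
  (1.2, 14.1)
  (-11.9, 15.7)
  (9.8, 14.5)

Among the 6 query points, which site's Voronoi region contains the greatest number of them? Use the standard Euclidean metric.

(9.4, -9.1) — d² to each: A:349.69, B:480.98, C:194.17, D:373.28, E:569, F:136.33, G:230.26 → nearest is F
(-15, 14.9) — d² to each: A:293.45, B:263.3, C:412.25, D:289.6, E:253.64, F:602.73, G:1315.62 → nearest is E
(18.8, 17.2) — d² to each: A:977.06, B:1206.09, C:623.44, D:414.05, E:1338.85, F:953.36, G:1747.25 → nearest is D
(1.2, 14.1) — d² to each: A:276.25, B:368.42, C:173.57, D:36.36, E:426.64, F:405.01, G:1106.5 → nearest is D
(-11.9, 15.7) — d² to each: A:279.04, B:273.25, C:352.98, D:214.01, E:276.77, F:564.26, G:1300.13 → nearest is D
(9.8, 14.5) — d² to each: A:504.65, B:662.58, C:282.25, D:125.6, E:757, F:546.65, G:1263.86 → nearest is D
Tally — D:4, E:1, F:1. D captures the most (4).

D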